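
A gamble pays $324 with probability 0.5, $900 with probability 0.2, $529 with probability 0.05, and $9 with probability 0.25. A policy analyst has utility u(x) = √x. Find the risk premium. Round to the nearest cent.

$85.09

E[u] = 0.5·√324 + 0.2·√900 + 0.05·√529 + 0.25·√9 = 0.5·18 + 0.2·30 + 0.05·23 + 0.25·3 = 16.9
CE = (16.9)² = 285.61
Risk premium = EV − CE = 370.7 − 285.61 = 85.09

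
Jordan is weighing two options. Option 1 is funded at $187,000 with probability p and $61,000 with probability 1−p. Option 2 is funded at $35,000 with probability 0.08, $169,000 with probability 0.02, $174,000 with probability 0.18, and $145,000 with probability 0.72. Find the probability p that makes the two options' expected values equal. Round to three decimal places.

EV(Option 2) = 0.08 × 35000 + 0.02 × 169000 + 0.18 × 174000 + 0.72 × 145000 = 2800 + 3380 + 31320 + 104400 = 141900
p·187000 + (1−p)·61000 = 141900
126000p + 61000 = 141900
p = (141900 − 61000) / 126000

p = 0.642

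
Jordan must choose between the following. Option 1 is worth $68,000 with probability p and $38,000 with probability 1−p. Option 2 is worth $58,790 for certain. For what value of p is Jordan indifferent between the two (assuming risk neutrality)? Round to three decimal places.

p·68000 + (1−p)·38000 = 58790
30000p + 38000 = 58790
p = (58790 − 38000) / 30000

p = 0.693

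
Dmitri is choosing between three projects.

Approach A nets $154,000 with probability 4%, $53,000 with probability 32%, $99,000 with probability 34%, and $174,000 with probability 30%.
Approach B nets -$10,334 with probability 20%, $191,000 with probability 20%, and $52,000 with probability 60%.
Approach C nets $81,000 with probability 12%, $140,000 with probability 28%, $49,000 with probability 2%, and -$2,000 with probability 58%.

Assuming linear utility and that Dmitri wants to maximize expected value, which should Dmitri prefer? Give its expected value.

Approach A ($108,980)

Approach A = 0.04 × 154000 + 0.32 × 53000 + 0.34 × 99000 + 0.3 × 174000 = 6160 + 16960 + 33660 + 52200 = 108980
Approach B = 0.2 × (-10334) + 0.2 × 191000 + 0.6 × 52000 = -2066.8 + 38200 + 31200 = 67333.2
Approach C = 0.12 × 81000 + 0.28 × 140000 + 0.02 × 49000 + 0.58 × (-2000) = 9720 + 39200 + 980 − 1160 = 48740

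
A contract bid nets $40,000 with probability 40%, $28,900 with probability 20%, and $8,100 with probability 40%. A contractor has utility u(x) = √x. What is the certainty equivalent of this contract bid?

$22,500

E[u] = 0.4·√40000 + 0.2·√28900 + 0.4·√8100 = 0.4·200 + 0.2·170 + 0.4·90 = 150
CE = (150)² = 22500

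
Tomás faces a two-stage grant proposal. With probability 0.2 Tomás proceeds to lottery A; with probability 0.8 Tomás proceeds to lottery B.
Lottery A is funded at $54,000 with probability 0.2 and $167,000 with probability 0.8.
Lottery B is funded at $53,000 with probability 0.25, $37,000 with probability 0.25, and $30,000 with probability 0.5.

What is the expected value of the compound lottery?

$58,880

EV(A) = 0.2 × 54000 + 0.8 × 167000 = 10800 + 133600 = 144400
EV(B) = 0.25 × 53000 + 0.25 × 37000 + 0.5 × 30000 = 13250 + 9250 + 15000 = 37500
Overall = 0.2 × 144400 + 0.8 × 37500 = 28880 + 30000 = 58880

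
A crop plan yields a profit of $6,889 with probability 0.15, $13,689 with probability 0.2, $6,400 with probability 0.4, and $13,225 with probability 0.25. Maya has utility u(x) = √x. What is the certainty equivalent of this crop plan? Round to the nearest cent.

$9,331.56

E[u] = 0.15·√6889 + 0.2·√13689 + 0.4·√6400 + 0.25·√13225 = 0.15·83 + 0.2·117 + 0.4·80 + 0.25·115 = 96.6
CE = (96.6)² = 9331.56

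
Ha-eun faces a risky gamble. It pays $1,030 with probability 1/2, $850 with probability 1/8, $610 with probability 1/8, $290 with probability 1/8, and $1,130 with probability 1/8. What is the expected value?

$875

EV = 1/2 × 1030 + 1/8 × 850 + 1/8 × 610 + 1/8 × 290 + 1/8 × 1130 = 515 + 106.25 + 76.25 + 36.25 + 141.25 = 875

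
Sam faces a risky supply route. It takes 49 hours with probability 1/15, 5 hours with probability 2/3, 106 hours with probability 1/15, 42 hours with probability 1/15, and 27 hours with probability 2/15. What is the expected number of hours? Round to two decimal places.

EV = 1/15 × 49 + 2/3 × 5 + 1/15 × 106 + 1/15 × 42 + 2/15 × 27 = 3.2667 + 3.3333 + 7.0667 + 2.8 + 3.6 = 20.0667

20.07 hours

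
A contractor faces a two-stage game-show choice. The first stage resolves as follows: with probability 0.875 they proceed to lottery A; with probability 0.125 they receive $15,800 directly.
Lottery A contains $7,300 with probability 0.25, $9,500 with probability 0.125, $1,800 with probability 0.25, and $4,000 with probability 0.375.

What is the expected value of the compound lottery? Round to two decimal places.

EV(A) = 0.25 × 7300 + 0.125 × 9500 + 0.25 × 1800 + 0.375 × 4000 = 1825 + 1187.5 + 450 + 1500 = 4962.5
Branch B: 15800 (certain)
Overall = 0.875 × 4962.5 + 0.125 × 15800 = 4342.1875 + 1975 = 6317.1875

$6,317.19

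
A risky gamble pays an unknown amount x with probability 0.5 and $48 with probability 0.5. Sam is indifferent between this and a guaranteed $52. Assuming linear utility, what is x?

x = $56

0.5·x + 0.5·48 = 52
0.5·x = 52 − 24 = 28
x = 28 / 0.5 = 56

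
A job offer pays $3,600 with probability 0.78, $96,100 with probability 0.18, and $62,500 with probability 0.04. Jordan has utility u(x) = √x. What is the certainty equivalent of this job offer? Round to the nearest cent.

$12,678.76

E[u] = 0.78·√3600 + 0.18·√96100 + 0.04·√62500 = 0.78·60 + 0.18·310 + 0.04·250 = 112.6
CE = (112.6)² = 12678.76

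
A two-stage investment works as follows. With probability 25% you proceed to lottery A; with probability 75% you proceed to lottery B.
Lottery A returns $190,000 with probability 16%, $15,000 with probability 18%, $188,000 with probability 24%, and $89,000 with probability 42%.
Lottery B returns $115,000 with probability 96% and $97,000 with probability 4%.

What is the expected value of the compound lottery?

$114,610

EV(A) = 0.16 × 190000 + 0.18 × 15000 + 0.24 × 188000 + 0.42 × 89000 = 30400 + 2700 + 45120 + 37380 = 115600
EV(B) = 0.96 × 115000 + 0.04 × 97000 = 110400 + 3880 = 114280
Overall = 0.25 × 115600 + 0.75 × 114280 = 28900 + 85710 = 114610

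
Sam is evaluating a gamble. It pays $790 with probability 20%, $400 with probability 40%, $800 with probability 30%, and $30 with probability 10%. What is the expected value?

$561

EV = 0.2 × 790 + 0.4 × 400 + 0.3 × 800 + 0.1 × 30 = 158 + 160 + 240 + 3 = 561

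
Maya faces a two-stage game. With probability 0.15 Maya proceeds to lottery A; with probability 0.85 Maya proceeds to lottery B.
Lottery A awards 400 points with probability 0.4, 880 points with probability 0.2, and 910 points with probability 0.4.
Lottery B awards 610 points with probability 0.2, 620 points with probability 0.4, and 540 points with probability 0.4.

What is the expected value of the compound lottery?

603.1 points

EV(A) = 0.4 × 400 + 0.2 × 880 + 0.4 × 910 = 160 + 176 + 364 = 700
EV(B) = 0.2 × 610 + 0.4 × 620 + 0.4 × 540 = 122 + 248 + 216 = 586
Overall = 0.15 × 700 + 0.85 × 586 = 105 + 498.1 = 603.1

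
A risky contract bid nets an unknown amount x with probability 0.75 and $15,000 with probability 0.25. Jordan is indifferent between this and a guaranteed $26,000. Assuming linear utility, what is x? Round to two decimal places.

0.75·x + 0.25·15000 = 26000
0.75·x = 26000 − 3750 = 22250
x = 22250 / 0.75 = 29666.6667

x = $29,666.67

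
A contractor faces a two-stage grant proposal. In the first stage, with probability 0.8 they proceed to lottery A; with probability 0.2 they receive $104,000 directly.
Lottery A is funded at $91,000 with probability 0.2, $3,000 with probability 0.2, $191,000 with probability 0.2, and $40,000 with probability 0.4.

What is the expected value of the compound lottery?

$79,200

EV(A) = 0.2 × 91000 + 0.2 × 3000 + 0.2 × 191000 + 0.4 × 40000 = 18200 + 600 + 38200 + 16000 = 73000
Branch B: 104000 (certain)
Overall = 0.8 × 73000 + 0.2 × 104000 = 58400 + 20800 = 79200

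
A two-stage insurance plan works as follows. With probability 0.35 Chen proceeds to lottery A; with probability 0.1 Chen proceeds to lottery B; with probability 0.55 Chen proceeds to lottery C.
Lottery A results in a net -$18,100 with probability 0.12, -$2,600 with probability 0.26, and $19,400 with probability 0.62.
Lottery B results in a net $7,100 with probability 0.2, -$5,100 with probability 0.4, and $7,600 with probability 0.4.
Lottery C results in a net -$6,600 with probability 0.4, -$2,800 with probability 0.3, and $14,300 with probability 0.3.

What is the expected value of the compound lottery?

EV(A) = 0.12 × (-18100) + 0.26 × (-2600) + 0.62 × 19400 = -2172 − 676 + 12028 = 9180
EV(B) = 0.2 × 7100 + 0.4 × (-5100) + 0.4 × 7600 = 1420 − 2040 + 3040 = 2420
EV(C) = 0.4 × (-6600) + 0.3 × (-2800) + 0.3 × 14300 = -2640 − 840 + 4290 = 810
Overall = 0.35 × 9180 + 0.1 × 2420 + 0.55 × 810 = 3213 + 242 + 445.5 = 3900.5

$3,900.50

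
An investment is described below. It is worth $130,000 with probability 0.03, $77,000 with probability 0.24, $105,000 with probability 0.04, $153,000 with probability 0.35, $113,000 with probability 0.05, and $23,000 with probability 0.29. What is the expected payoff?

EV = 0.03 × 130000 + 0.24 × 77000 + 0.04 × 105000 + 0.35 × 153000 + 0.05 × 113000 + 0.29 × 23000 = 3900 + 18480 + 4200 + 53550 + 5650 + 6670 = 92450

$92,450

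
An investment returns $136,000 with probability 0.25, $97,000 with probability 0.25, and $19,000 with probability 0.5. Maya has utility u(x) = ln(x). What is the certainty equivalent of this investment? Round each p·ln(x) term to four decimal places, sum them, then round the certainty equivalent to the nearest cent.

$46,714.04

E[u] = 0.25·ln(136000) + 0.25·ln(97000) + 0.5·ln(19000) = 2.9551 + 2.8706 + 4.9261 = 10.7518
CE = e^10.7518 ≈ 46714.04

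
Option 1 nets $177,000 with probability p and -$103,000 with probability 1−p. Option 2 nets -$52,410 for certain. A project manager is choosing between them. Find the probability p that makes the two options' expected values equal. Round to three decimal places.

p = 0.181

p·177000 + (1−p)·(-103000) = -52410
280000p − 103000 = -52410
p = (-52410 + 103000) / 280000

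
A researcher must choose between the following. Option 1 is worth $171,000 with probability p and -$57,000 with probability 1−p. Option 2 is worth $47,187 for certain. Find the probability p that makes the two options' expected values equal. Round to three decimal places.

p·171000 + (1−p)·(-57000) = 47187
228000p − 57000 = 47187
p = (47187 + 57000) / 228000

p = 0.457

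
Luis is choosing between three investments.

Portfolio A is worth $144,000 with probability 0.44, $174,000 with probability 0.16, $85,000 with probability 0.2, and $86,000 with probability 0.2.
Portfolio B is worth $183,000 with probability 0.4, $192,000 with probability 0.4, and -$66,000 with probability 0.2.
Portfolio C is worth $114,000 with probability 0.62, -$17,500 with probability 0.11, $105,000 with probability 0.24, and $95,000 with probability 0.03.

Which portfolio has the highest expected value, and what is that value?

Portfolio B ($136,800)

Portfolio A = 0.44 × 144000 + 0.16 × 174000 + 0.2 × 85000 + 0.2 × 86000 = 63360 + 27840 + 17000 + 17200 = 125400
Portfolio B = 0.4 × 183000 + 0.4 × 192000 + 0.2 × (-66000) = 73200 + 76800 − 13200 = 136800
Portfolio C = 0.62 × 114000 + 0.11 × (-17500) + 0.24 × 105000 + 0.03 × 95000 = 70680 − 1925 + 25200 + 2850 = 96805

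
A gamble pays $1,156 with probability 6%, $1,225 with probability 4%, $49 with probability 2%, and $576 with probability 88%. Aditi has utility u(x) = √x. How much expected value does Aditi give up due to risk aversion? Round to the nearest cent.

$16.13

E[u] = 0.06·√1156 + 0.04·√1225 + 0.02·√49 + 0.88·√576 = 0.06·34 + 0.04·35 + 0.02·7 + 0.88·24 = 24.7
CE = (24.7)² = 610.09
Risk premium = EV − CE = 626.22 − 610.09 = 16.13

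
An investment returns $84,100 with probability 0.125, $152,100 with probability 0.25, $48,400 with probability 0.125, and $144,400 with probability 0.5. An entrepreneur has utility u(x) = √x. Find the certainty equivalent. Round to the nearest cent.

$123,376.56

E[u] = 0.125·√84100 + 0.25·√152100 + 0.125·√48400 + 0.5·√144400 = 0.125·290 + 0.25·390 + 0.125·220 + 0.5·380 = 351.25
CE = (351.25)² = 123376.5625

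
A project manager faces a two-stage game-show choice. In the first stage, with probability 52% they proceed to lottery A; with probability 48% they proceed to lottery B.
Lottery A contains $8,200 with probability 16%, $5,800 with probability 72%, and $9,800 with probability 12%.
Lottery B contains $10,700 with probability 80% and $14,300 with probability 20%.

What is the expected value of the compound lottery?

$8,946.88

EV(A) = 0.16 × 8200 + 0.72 × 5800 + 0.12 × 9800 = 1312 + 4176 + 1176 = 6664
EV(B) = 0.8 × 10700 + 0.2 × 14300 = 8560 + 2860 = 11420
Overall = 0.52 × 6664 + 0.48 × 11420 = 3465.28 + 5481.6 = 8946.88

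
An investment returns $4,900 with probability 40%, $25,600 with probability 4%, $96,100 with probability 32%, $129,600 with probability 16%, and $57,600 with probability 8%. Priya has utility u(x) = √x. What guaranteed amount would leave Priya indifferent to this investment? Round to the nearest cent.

E[u] = 0.4·√4900 + 0.04·√25600 + 0.32·√96100 + 0.16·√129600 + 0.08·√57600 = 0.4·70 + 0.04·160 + 0.32·310 + 0.16·360 + 0.08·240 = 210.4
CE = (210.4)² = 44268.16

$44,268.16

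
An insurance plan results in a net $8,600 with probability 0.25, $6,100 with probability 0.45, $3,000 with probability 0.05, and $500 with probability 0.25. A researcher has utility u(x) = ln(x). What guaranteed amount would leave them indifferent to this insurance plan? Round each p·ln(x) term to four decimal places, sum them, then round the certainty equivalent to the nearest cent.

$3,432.69

E[u] = 0.25·ln(8600) + 0.45·ln(6100) + 0.05·ln(3000) + 0.25·ln(500) = 2.2649 + 3.9222 + 0.4003 + 1.5537 = 8.1411
CE = e^8.1411 ≈ 3432.69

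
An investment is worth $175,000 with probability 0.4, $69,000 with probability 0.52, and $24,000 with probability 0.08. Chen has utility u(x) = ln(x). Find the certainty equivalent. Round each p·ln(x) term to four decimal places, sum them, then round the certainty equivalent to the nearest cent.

E[u] = 0.4·ln(175000) + 0.52·ln(69000) + 0.08·ln(24000) = 4.8290 + 5.7938 + 0.8069 = 11.4297
CE = e^11.4297 ≈ 92014.37

$92,014.37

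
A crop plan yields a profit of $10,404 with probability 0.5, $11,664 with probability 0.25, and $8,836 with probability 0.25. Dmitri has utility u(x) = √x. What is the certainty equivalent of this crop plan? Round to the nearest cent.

$10,302.25

E[u] = 0.5·√10404 + 0.25·√11664 + 0.25·√8836 = 0.5·102 + 0.25·108 + 0.25·94 = 101.5
CE = (101.5)² = 10302.25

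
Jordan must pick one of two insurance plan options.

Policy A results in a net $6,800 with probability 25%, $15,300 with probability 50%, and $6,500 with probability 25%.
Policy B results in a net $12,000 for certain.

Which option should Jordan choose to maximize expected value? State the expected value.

Policy A = 0.25 × 6800 + 0.5 × 15300 + 0.25 × 6500 = 1700 + 7650 + 1625 = 10975
Policy B: 12000 (certain)

Policy B ($12,000)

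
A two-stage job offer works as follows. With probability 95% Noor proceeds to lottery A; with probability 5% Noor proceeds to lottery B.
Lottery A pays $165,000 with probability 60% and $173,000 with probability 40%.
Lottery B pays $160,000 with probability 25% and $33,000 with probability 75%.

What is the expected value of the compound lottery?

$163,027.50

EV(A) = 0.6 × 165000 + 0.4 × 173000 = 99000 + 69200 = 168200
EV(B) = 0.25 × 160000 + 0.75 × 33000 = 40000 + 24750 = 64750
Overall = 0.95 × 168200 + 0.05 × 64750 = 159790 + 3237.5 = 163027.5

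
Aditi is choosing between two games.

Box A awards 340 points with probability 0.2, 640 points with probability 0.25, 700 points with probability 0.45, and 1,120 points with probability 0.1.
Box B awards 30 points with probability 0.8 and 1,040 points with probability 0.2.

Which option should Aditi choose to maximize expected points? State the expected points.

Box A (655 points)

Box A = 0.2 × 340 + 0.25 × 640 + 0.45 × 700 + 0.1 × 1120 = 68 + 160 + 315 + 112 = 655
Box B = 0.8 × 30 + 0.2 × 1040 = 24 + 208 = 232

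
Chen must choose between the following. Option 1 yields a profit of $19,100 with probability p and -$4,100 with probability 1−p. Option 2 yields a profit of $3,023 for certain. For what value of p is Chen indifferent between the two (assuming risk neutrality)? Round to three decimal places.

p = 0.307

p·19100 + (1−p)·(-4100) = 3023
23200p − 4100 = 3023
p = (3023 + 4100) / 23200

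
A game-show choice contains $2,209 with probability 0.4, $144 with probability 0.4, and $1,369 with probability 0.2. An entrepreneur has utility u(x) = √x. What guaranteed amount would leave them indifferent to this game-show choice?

E[u] = 0.4·√2209 + 0.4·√144 + 0.2·√1369 = 0.4·47 + 0.4·12 + 0.2·37 = 31
CE = (31)² = 961

$961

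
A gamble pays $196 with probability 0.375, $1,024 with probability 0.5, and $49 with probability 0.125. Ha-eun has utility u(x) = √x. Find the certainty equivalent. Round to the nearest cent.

E[u] = 0.375·√196 + 0.5·√1024 + 0.125·√49 = 0.375·14 + 0.5·32 + 0.125·7 = 22.125
CE = (22.125)² = 489.515625

$489.52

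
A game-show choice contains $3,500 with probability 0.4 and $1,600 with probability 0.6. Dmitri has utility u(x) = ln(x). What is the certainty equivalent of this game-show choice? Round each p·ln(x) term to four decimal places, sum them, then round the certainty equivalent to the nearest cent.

E[u] = 0.4·ln(3500) + 0.6·ln(1600) = 3.2642 + 4.4267 = 7.6909
CE = e^7.6909 ≈ 2188.34

$2,188.34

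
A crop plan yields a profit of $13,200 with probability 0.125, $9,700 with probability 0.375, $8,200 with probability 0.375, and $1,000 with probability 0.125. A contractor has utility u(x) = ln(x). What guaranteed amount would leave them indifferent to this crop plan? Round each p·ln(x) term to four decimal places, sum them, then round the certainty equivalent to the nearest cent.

E[u] = 0.125·ln(13200) + 0.375·ln(9700) + 0.375·ln(8200) + 0.125·ln(1000) = 1.1860 + 3.4425 + 3.3795 + 0.8635 = 8.8715
CE = e^8.8715 ≈ 7125.96

$7,125.96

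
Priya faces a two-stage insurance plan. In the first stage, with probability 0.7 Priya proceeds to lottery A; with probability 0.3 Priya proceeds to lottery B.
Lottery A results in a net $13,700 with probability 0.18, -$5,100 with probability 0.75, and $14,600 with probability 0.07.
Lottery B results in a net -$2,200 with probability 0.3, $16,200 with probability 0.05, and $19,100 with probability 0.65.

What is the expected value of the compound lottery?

$3,533.60

EV(A) = 0.18 × 13700 + 0.75 × (-5100) + 0.07 × 14600 = 2466 − 3825 + 1022 = -337
EV(B) = 0.3 × (-2200) + 0.05 × 16200 + 0.65 × 19100 = -660 + 810 + 12415 = 12565
Overall = 0.7 × (-337) + 0.3 × 12565 = -235.9 + 3769.5 = 3533.6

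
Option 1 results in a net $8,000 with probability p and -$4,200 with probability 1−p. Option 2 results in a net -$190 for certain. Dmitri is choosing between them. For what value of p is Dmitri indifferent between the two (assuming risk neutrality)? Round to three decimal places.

p = 0.329

p·8000 + (1−p)·(-4200) = -190
12200p − 4200 = -190
p = (-190 + 4200) / 12200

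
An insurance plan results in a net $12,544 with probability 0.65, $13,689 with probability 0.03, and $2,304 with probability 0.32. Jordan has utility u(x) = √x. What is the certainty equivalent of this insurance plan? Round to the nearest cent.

$8,403.39

E[u] = 0.65·√12544 + 0.03·√13689 + 0.32·√2304 = 0.65·112 + 0.03·117 + 0.32·48 = 91.67
CE = (91.67)² = 8403.3889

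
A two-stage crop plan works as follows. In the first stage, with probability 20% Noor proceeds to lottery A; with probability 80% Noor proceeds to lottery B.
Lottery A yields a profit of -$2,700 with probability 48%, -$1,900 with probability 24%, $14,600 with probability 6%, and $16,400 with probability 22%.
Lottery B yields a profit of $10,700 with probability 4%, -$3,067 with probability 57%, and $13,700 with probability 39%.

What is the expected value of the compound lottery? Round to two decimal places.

$3,764.65

EV(A) = 0.48 × (-2700) + 0.24 × (-1900) + 0.06 × 14600 + 0.22 × 16400 = -1296 − 456 + 876 + 3608 = 2732
EV(B) = 0.04 × 10700 + 0.57 × (-3067) + 0.39 × 13700 = 428 − 1748.19 + 5343 = 4022.81
Overall = 0.2 × 2732 + 0.8 × 4022.81 = 546.4 + 3218.248 = 3764.648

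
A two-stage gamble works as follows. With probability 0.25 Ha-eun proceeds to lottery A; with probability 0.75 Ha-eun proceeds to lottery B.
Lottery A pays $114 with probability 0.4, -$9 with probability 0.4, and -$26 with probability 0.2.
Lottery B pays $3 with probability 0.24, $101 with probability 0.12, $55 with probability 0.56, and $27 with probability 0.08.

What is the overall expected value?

EV(A) = 0.4 × 114 + 0.4 × (-9) + 0.2 × (-26) = 45.6 − 3.6 − 5.2 = 36.8
EV(B) = 0.24 × 3 + 0.12 × 101 + 0.56 × 55 + 0.08 × 27 = 0.72 + 12.12 + 30.8 + 2.16 = 45.8
Overall = 0.25 × 36.8 + 0.75 × 45.8 = 9.2 + 34.35 = 43.55

$43.55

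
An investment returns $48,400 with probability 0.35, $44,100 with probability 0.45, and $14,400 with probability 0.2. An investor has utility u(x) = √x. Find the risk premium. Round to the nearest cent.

$1,444.75

E[u] = 0.35·√48400 + 0.45·√44100 + 0.2·√14400 = 0.35·220 + 0.45·210 + 0.2·120 = 195.5
CE = (195.5)² = 38220.25
Risk premium = EV − CE = 39665 − 38220.25 = 1444.75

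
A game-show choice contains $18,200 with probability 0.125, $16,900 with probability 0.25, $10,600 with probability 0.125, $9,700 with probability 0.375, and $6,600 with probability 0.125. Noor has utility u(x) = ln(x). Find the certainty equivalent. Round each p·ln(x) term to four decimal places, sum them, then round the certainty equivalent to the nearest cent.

E[u] = 0.125·ln(18200) + 0.25·ln(16900) + 0.125·ln(10600) + 0.375·ln(9700) + 0.125·ln(6600) = 1.2261 + 2.4338 + 1.1586 + 3.4425 + 1.0994 = 9.3604
CE = e^9.3604 ≈ 11619.04

$11,619.04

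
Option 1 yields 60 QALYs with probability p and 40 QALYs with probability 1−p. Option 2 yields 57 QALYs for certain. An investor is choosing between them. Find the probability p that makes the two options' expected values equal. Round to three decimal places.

p·60 + (1−p)·40 = 57
20p + 40 = 57
p = (57 − 40) / 20

p = 0.850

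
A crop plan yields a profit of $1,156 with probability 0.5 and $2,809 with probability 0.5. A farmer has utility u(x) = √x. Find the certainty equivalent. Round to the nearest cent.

E[u] = 0.5·√1156 + 0.5·√2809 = 0.5·34 + 0.5·53 = 43.5
CE = (43.5)² = 1892.25

$1,892.25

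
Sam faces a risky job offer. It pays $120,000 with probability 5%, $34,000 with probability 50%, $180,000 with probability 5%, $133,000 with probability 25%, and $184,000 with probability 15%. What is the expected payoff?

EV = 0.05 × 120000 + 0.5 × 34000 + 0.05 × 180000 + 0.25 × 133000 + 0.15 × 184000 = 6000 + 17000 + 9000 + 33250 + 27600 = 92850

$92,850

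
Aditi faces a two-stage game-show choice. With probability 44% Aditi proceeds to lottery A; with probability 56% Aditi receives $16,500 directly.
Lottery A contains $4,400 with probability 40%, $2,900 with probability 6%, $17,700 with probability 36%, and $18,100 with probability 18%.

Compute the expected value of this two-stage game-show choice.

$14,328.16

EV(A) = 0.4 × 4400 + 0.06 × 2900 + 0.36 × 17700 + 0.18 × 18100 = 1760 + 174 + 6372 + 3258 = 11564
Branch B: 16500 (certain)
Overall = 0.44 × 11564 + 0.56 × 16500 = 5088.16 + 9240 = 14328.16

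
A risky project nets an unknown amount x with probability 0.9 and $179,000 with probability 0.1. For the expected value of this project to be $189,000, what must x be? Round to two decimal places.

x = $190,111.11

0.9·x + 0.1·179000 = 189000
0.9·x = 189000 − 17900 = 171100
x = 171100 / 0.9 = 190111.1111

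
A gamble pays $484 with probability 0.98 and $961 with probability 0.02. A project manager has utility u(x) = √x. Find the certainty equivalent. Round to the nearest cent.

$491.95

E[u] = 0.98·√484 + 0.02·√961 = 0.98·22 + 0.02·31 = 22.18
CE = (22.18)² = 491.9524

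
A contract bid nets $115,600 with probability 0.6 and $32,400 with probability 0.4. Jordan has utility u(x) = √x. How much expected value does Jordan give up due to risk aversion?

E[u] = 0.6·√115600 + 0.4·√32400 = 0.6·340 + 0.4·180 = 276
CE = (276)² = 76176
Risk premium = EV − CE = 82320 − 76176 = 6144

$6,144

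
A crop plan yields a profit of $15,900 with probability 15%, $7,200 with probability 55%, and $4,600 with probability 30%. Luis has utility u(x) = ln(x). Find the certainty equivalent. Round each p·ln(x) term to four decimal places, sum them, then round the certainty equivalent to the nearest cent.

E[u] = 0.15·ln(15900) + 0.55·ln(7200) + 0.3·ln(4600) = 1.4511 + 4.8850 + 2.5301 = 8.8662
CE = e^8.8662 ≈ 7088.29

$7,088.29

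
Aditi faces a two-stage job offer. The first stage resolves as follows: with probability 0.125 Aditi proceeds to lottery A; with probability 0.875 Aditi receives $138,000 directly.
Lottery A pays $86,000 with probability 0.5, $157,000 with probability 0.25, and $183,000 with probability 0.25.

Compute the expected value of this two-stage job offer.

EV(A) = 0.5 × 86000 + 0.25 × 157000 + 0.25 × 183000 = 43000 + 39250 + 45750 = 128000
Branch B: 138000 (certain)
Overall = 0.125 × 128000 + 0.875 × 138000 = 16000 + 120750 = 136750

$136,750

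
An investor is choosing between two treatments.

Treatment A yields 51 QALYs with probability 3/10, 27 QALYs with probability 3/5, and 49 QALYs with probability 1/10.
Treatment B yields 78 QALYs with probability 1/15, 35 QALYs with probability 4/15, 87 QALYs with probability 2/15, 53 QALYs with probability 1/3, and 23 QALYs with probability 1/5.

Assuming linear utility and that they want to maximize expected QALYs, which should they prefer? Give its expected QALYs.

Treatment A = 3/10 × 51 + 3/5 × 27 + 1/10 × 49 = 15.3 + 16.2 + 4.9 = 36.4
Treatment B = 1/15 × 78 + 4/15 × 35 + 2/15 × 87 + 1/3 × 53 + 1/5 × 23 = 5.2 + 9.3333 + 11.6 + 17.6667 + 4.6 = 48.4

Treatment B (48.4 QALYs)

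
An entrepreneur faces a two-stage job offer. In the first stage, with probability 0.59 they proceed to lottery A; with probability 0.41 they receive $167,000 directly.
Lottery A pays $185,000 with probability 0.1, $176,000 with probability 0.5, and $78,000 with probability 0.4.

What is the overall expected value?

EV(A) = 0.1 × 185000 + 0.5 × 176000 + 0.4 × 78000 = 18500 + 88000 + 31200 = 137700
Branch B: 167000 (certain)
Overall = 0.59 × 137700 + 0.41 × 167000 = 81243 + 68470 = 149713

$149,713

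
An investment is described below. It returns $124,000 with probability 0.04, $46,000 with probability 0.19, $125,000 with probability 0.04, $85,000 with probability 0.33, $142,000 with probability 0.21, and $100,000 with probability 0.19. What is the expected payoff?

EV = 0.04 × 124000 + 0.19 × 46000 + 0.04 × 125000 + 0.33 × 85000 + 0.21 × 142000 + 0.19 × 100000 = 4960 + 8740 + 5000 + 28050 + 29820 + 19000 = 95570

$95,570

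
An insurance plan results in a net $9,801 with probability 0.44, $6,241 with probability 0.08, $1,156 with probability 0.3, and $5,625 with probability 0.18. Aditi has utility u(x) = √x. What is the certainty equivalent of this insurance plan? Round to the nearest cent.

$5,414.02

E[u] = 0.44·√9801 + 0.08·√6241 + 0.3·√1156 + 0.18·√5625 = 0.44·99 + 0.08·79 + 0.3·34 + 0.18·75 = 73.58
CE = (73.58)² = 5414.0164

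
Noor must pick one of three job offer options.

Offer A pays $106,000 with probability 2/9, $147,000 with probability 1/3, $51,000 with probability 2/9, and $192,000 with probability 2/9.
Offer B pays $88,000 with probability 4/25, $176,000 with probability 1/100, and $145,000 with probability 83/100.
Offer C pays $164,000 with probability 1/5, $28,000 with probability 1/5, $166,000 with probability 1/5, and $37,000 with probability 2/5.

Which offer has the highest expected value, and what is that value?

Offer A = 2/9 × 106000 + 1/3 × 147000 + 2/9 × 51000 + 2/9 × 192000 = 23555.5556 + 49000 + 11333.3333 + 42666.6667 = 126555.5556
Offer B = 4/25 × 88000 + 1/100 × 176000 + 83/100 × 145000 = 14080 + 1760 + 120350 = 136190
Offer C = 1/5 × 164000 + 1/5 × 28000 + 1/5 × 166000 + 2/5 × 37000 = 32800 + 5600 + 33200 + 14800 = 86400

Offer B ($136,190)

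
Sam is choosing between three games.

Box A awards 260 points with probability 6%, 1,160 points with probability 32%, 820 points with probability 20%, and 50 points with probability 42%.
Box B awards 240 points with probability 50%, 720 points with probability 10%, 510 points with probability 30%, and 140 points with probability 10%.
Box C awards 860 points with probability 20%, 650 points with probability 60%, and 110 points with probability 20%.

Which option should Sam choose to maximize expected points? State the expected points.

Box C (584 points)

Box A = 0.06 × 260 + 0.32 × 1160 + 0.2 × 820 + 0.42 × 50 = 15.6 + 371.2 + 164 + 21 = 571.8
Box B = 0.5 × 240 + 0.1 × 720 + 0.3 × 510 + 0.1 × 140 = 120 + 72 + 153 + 14 = 359
Box C = 0.2 × 860 + 0.6 × 650 + 0.2 × 110 = 172 + 390 + 22 = 584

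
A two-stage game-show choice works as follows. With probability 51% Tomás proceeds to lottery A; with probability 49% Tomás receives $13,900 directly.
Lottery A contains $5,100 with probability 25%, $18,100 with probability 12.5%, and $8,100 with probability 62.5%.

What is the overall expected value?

$11,197

EV(A) = 0.25 × 5100 + 0.125 × 18100 + 0.625 × 8100 = 1275 + 2262.5 + 5062.5 = 8600
Branch B: 13900 (certain)
Overall = 0.51 × 8600 + 0.49 × 13900 = 4386 + 6811 = 11197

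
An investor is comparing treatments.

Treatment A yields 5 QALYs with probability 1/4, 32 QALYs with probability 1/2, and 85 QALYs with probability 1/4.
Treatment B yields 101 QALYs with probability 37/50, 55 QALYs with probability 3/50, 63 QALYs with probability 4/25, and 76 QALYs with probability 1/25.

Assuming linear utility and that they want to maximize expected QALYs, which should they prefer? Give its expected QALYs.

Treatment A = 1/4 × 5 + 1/2 × 32 + 1/4 × 85 = 1.25 + 16 + 21.25 = 38.5
Treatment B = 37/50 × 101 + 3/50 × 55 + 4/25 × 63 + 1/25 × 76 = 74.74 + 3.3 + 10.08 + 3.04 = 91.16

Treatment B (91.16 QALYs)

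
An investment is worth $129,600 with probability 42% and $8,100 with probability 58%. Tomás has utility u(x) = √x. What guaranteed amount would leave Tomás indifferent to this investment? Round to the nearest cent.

E[u] = 0.42·√129600 + 0.58·√8100 = 0.42·360 + 0.58·90 = 203.4
CE = (203.4)² = 41371.56

$41,371.56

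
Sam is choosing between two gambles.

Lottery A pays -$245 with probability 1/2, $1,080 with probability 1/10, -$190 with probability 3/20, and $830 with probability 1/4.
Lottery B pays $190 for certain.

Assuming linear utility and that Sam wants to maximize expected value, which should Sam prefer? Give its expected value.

Lottery B ($190)

Lottery A = 1/2 × (-245) + 1/10 × 1080 + 3/20 × (-190) + 1/4 × 830 = -122.5 + 108 − 28.5 + 207.5 = 164.5
Lottery B: 190 (certain)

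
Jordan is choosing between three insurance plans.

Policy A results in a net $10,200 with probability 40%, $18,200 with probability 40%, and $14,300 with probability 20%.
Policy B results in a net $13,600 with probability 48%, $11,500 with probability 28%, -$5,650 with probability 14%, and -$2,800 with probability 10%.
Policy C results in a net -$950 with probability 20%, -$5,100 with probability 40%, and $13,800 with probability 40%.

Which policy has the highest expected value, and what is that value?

Policy A = 0.4 × 10200 + 0.4 × 18200 + 0.2 × 14300 = 4080 + 7280 + 2860 = 14220
Policy B = 0.48 × 13600 + 0.28 × 11500 + 0.14 × (-5650) + 0.1 × (-2800) = 6528 + 3220 − 791 − 280 = 8677
Policy C = 0.2 × (-950) + 0.4 × (-5100) + 0.4 × 13800 = -190 − 2040 + 5520 = 3290

Policy A ($14,220)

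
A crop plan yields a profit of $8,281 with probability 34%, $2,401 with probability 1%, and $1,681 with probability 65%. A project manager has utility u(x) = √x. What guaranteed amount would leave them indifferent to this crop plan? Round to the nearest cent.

E[u] = 0.34·√8281 + 0.01·√2401 + 0.65·√1681 = 0.34·91 + 0.01·49 + 0.65·41 = 58.08
CE = (58.08)² = 3373.2864

$3,373.29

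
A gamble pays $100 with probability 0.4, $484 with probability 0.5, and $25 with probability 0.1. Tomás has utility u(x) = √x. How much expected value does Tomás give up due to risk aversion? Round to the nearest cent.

$44.25

E[u] = 0.4·√100 + 0.5·√484 + 0.1·√25 = 0.4·10 + 0.5·22 + 0.1·5 = 15.5
CE = (15.5)² = 240.25
Risk premium = EV − CE = 284.5 − 240.25 = 44.25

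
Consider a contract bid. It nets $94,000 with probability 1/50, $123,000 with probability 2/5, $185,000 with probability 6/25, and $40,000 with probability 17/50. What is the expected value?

EV = 1/50 × 94000 + 2/5 × 123000 + 6/25 × 185000 + 17/50 × 40000 = 1880 + 49200 + 44400 + 13600 = 109080

$109,080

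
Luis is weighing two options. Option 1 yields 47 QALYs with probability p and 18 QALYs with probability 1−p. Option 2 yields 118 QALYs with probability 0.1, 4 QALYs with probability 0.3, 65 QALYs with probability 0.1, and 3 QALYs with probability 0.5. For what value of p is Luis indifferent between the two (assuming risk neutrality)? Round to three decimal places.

EV(Option 2) = 0.1 × 118 + 0.3 × 4 + 0.1 × 65 + 0.5 × 3 = 11.8 + 1.2 + 6.5 + 1.5 = 21
p·47 + (1−p)·18 = 21
29p + 18 = 21
p = (21 − 18) / 29

p = 0.103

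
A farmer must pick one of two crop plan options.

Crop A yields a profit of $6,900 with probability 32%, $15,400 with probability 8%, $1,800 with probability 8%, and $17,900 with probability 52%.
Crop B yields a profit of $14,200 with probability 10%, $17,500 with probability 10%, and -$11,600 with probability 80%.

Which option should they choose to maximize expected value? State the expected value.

Crop A ($12,892)

Crop A = 0.32 × 6900 + 0.08 × 15400 + 0.08 × 1800 + 0.52 × 17900 = 2208 + 1232 + 144 + 9308 = 12892
Crop B = 0.1 × 14200 + 0.1 × 17500 + 0.8 × (-11600) = 1420 + 1750 − 9280 = -6110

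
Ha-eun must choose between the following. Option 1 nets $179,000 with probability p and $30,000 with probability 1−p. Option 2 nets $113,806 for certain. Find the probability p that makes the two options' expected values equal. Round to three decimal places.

p = 0.562

p·179000 + (1−p)·30000 = 113806
149000p + 30000 = 113806
p = (113806 − 30000) / 149000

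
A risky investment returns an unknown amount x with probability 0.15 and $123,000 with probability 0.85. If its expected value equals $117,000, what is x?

x = $83,000

0.15·x + 0.85·123000 = 117000
0.15·x = 117000 − 104550 = 12450
x = 12450 / 0.15 = 83000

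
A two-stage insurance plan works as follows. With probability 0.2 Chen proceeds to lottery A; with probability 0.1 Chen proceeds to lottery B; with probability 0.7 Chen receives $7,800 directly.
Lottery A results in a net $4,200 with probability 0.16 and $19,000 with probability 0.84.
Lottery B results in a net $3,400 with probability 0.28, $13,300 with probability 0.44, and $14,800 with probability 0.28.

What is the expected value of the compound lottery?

$9,881.20

EV(A) = 0.16 × 4200 + 0.84 × 19000 = 672 + 15960 = 16632
EV(B) = 0.28 × 3400 + 0.44 × 13300 + 0.28 × 14800 = 952 + 5852 + 4144 = 10948
Branch C: 7800 (certain)
Overall = 0.2 × 16632 + 0.1 × 10948 + 0.7 × 7800 = 3326.4 + 1094.8 + 5460 = 9881.2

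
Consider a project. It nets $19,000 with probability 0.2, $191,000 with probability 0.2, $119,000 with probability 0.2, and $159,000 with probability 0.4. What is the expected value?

EV = 0.2 × 19000 + 0.2 × 191000 + 0.2 × 119000 + 0.4 × 159000 = 3800 + 38200 + 23800 + 63600 = 129400

$129,400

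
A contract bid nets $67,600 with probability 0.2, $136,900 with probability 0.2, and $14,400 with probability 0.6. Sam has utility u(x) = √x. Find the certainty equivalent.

$39,204

E[u] = 0.2·√67600 + 0.2·√136900 + 0.6·√14400 = 0.2·260 + 0.2·370 + 0.6·120 = 198
CE = (198)² = 39204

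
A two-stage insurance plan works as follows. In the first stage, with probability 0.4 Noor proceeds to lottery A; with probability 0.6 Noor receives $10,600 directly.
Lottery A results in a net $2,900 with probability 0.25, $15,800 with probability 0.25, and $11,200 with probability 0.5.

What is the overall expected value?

EV(A) = 0.25 × 2900 + 0.25 × 15800 + 0.5 × 11200 = 725 + 3950 + 5600 = 10275
Branch B: 10600 (certain)
Overall = 0.4 × 10275 + 0.6 × 10600 = 4110 + 6360 = 10470

$10,470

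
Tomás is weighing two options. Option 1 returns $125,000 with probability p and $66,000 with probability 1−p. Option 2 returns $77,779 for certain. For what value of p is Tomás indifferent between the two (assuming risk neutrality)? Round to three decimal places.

p·125000 + (1−p)·66000 = 77779
59000p + 66000 = 77779
p = (77779 − 66000) / 59000

p = 0.200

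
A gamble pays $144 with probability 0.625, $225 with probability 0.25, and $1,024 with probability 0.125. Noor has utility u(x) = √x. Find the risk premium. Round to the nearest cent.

$41.69

E[u] = 0.625·√144 + 0.25·√225 + 0.125·√1024 = 0.625·12 + 0.25·15 + 0.125·32 = 15.25
CE = (15.25)² = 232.5625
Risk premium = EV − CE = 274.25 − 232.5625 = 41.6875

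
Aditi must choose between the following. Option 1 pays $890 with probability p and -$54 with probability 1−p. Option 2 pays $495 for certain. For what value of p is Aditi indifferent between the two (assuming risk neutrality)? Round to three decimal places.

p = 0.582

p·890 + (1−p)·(-54) = 495
944p − 54 = 495
p = (495 + 54) / 944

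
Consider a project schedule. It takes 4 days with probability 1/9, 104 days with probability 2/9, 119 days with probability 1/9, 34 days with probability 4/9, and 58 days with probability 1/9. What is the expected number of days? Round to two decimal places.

58.33 days

EV = 1/9 × 4 + 2/9 × 104 + 1/9 × 119 + 4/9 × 34 + 1/9 × 58 = 0.4444 + 23.1111 + 13.2222 + 15.1111 + 6.4444 = 58.3333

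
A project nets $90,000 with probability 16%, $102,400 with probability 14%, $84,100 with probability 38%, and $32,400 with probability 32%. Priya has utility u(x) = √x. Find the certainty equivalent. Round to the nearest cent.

E[u] = 0.16·√90000 + 0.14·√102400 + 0.38·√84100 + 0.32·√32400 = 0.16·300 + 0.14·320 + 0.38·290 + 0.32·180 = 260.6
CE = (260.6)² = 67912.36

$67,912.36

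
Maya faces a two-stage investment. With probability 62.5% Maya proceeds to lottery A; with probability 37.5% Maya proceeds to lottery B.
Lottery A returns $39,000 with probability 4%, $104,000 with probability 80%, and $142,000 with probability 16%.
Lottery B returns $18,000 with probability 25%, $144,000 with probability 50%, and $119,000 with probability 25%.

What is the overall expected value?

EV(A) = 0.04 × 39000 + 0.8 × 104000 + 0.16 × 142000 = 1560 + 83200 + 22720 = 107480
EV(B) = 0.25 × 18000 + 0.5 × 144000 + 0.25 × 119000 = 4500 + 72000 + 29750 = 106250
Overall = 0.625 × 107480 + 0.375 × 106250 = 67175 + 39843.75 = 107018.75

$107,018.75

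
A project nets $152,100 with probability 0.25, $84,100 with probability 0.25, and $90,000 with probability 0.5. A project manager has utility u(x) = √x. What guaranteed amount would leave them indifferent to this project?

E[u] = 0.25·√152100 + 0.25·√84100 + 0.5·√90000 = 0.25·390 + 0.25·290 + 0.5·300 = 320
CE = (320)² = 102400

$102,400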